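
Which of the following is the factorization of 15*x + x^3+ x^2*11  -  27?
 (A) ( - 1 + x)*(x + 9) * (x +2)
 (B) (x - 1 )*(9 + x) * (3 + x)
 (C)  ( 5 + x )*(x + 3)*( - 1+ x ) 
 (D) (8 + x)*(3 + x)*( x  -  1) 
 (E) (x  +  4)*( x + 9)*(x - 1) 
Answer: B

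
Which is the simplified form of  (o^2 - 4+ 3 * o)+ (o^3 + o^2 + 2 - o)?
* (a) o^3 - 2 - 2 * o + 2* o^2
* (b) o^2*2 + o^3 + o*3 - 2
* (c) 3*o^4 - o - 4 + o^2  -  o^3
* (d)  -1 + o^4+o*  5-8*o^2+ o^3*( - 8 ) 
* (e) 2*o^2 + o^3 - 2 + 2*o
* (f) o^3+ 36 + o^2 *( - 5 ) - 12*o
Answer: e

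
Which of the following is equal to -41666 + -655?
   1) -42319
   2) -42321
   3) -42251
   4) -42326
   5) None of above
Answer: 2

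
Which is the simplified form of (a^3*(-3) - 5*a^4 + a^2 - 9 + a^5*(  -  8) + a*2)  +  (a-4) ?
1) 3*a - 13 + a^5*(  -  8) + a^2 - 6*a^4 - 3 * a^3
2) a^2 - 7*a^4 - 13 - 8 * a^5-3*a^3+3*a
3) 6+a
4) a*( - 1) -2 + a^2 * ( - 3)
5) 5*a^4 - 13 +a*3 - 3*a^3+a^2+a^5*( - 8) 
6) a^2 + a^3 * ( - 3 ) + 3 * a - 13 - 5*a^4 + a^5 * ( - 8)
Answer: 6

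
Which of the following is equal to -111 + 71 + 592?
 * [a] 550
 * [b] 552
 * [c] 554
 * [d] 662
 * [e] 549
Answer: b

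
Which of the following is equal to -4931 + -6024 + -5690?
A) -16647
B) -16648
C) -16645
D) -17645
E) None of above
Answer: C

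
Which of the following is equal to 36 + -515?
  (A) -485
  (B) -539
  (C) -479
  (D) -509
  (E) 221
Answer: C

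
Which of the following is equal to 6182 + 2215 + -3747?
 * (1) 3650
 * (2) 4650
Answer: 2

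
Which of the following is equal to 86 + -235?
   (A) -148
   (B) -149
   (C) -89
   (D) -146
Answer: B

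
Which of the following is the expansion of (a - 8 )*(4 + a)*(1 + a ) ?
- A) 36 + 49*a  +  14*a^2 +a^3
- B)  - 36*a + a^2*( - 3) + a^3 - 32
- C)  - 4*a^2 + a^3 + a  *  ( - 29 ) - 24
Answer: B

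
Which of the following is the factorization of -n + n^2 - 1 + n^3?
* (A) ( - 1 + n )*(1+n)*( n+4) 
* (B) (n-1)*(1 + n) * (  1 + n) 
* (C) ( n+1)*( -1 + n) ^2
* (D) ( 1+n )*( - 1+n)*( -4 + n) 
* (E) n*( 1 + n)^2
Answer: B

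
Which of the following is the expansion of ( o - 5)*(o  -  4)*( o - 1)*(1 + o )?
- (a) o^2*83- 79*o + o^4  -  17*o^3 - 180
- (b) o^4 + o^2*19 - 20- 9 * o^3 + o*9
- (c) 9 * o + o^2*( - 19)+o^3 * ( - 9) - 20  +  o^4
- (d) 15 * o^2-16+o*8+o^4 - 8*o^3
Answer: b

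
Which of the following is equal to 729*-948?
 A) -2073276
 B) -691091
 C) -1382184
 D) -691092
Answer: D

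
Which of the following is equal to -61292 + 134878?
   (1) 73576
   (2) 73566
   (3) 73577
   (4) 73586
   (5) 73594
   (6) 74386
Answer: 4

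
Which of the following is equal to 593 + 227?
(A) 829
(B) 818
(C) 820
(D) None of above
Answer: C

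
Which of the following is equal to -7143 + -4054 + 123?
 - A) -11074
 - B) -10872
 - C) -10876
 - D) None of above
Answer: A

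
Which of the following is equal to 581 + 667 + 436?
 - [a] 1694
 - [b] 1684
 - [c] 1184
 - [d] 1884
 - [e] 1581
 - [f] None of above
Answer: b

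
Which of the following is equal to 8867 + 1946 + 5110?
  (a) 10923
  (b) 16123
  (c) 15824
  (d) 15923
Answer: d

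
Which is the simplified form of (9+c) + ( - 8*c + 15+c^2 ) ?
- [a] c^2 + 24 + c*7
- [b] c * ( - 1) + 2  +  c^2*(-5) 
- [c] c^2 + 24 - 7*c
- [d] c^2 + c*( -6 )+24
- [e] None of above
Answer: c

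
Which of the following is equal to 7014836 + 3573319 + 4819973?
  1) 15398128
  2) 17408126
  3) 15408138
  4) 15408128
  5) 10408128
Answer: 4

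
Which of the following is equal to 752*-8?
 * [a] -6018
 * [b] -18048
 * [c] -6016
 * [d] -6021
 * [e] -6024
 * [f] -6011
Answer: c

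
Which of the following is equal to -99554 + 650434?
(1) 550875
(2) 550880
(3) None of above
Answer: 2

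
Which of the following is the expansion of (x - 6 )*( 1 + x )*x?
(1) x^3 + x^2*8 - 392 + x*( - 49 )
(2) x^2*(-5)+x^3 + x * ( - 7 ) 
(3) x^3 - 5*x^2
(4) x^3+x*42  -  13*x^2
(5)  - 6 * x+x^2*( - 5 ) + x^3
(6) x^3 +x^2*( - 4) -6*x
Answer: 5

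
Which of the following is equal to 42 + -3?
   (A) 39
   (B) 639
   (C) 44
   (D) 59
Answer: A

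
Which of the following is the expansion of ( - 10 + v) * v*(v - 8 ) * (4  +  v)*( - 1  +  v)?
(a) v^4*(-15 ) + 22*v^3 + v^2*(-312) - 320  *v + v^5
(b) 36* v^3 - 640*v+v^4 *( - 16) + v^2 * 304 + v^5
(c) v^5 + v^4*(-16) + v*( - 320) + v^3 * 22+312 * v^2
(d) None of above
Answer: d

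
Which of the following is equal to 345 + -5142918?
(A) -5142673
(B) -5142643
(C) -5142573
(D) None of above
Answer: C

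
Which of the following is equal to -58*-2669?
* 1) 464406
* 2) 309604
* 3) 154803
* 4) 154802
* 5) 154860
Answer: 4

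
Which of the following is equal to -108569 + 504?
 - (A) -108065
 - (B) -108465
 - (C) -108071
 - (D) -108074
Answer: A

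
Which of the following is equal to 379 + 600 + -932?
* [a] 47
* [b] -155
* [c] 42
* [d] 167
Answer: a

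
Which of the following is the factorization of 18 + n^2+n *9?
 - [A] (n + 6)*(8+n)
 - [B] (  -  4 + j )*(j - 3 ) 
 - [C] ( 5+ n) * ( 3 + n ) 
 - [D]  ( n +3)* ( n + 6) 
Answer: D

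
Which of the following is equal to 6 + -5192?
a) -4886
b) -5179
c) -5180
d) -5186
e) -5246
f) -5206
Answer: d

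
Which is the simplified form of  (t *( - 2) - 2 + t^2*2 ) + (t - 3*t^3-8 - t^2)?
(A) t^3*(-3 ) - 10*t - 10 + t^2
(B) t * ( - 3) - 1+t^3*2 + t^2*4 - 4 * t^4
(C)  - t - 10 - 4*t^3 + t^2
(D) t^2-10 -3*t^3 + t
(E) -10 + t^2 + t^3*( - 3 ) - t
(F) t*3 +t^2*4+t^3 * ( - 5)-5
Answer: E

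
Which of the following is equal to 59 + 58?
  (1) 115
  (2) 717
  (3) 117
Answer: 3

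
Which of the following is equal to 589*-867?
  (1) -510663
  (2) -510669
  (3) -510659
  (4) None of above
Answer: 1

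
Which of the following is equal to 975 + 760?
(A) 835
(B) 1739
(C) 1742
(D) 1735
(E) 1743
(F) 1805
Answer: D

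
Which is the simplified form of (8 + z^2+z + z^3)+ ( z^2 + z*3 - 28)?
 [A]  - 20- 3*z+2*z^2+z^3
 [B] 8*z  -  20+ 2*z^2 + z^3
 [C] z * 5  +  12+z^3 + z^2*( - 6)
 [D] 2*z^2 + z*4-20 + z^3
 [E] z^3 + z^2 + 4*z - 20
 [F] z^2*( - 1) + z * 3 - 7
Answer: D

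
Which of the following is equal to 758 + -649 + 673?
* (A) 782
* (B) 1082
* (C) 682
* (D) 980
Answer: A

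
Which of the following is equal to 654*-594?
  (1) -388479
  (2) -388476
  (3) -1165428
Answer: 2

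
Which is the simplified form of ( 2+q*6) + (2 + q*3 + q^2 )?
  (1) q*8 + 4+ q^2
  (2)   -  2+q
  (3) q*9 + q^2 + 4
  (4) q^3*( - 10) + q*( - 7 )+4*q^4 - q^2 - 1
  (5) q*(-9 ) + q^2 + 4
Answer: 3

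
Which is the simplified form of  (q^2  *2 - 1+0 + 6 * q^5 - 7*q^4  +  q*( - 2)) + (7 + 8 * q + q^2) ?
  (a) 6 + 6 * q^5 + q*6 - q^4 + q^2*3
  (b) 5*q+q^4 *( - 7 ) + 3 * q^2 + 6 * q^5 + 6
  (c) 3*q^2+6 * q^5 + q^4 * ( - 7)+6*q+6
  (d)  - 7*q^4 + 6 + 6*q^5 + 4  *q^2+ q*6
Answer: c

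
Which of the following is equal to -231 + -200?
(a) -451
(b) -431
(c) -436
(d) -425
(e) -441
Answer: b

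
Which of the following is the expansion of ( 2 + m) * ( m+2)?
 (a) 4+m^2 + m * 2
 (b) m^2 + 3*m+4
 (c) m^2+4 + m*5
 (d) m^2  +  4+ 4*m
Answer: d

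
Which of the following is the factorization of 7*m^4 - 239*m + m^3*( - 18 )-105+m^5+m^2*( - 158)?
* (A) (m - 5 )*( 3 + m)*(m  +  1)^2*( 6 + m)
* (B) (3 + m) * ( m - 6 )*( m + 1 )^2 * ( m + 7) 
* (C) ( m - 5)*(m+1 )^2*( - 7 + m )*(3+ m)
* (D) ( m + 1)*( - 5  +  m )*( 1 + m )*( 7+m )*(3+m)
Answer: D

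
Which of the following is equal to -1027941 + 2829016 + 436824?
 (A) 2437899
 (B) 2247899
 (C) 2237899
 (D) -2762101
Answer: C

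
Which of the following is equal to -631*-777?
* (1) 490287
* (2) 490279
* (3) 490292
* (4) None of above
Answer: 1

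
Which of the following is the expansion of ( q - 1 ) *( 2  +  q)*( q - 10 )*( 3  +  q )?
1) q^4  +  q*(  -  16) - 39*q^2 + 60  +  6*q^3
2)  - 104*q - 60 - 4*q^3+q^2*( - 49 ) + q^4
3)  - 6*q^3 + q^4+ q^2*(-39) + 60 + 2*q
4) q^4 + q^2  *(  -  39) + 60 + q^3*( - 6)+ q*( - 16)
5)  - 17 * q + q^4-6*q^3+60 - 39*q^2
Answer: 4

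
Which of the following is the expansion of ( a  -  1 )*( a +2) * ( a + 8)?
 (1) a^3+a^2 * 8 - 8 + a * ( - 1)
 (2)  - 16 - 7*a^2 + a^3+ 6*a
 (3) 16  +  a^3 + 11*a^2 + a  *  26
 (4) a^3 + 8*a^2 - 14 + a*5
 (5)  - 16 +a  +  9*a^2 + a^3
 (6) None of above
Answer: 6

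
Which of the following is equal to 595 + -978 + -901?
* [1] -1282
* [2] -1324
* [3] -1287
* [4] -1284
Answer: 4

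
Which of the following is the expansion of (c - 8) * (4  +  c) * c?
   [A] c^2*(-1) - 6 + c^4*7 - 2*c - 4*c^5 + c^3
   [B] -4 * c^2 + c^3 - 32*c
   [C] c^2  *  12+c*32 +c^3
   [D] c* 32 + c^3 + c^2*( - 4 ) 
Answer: B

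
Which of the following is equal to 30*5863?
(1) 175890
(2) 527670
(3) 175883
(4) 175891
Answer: 1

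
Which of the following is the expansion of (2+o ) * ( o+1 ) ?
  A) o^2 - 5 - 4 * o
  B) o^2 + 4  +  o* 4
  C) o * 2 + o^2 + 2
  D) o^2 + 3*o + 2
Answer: D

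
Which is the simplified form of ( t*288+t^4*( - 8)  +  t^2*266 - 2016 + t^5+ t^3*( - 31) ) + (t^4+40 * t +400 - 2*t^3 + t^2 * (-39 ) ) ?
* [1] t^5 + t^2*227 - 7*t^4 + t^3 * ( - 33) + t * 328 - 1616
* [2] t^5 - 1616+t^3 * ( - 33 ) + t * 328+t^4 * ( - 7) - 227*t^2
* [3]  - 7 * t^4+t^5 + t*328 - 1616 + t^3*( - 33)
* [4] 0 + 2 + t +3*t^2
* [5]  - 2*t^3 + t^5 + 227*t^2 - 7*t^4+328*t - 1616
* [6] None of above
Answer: 1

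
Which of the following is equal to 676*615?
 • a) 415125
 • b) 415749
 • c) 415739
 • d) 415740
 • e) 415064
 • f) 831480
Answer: d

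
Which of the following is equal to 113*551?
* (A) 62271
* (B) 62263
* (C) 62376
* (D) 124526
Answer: B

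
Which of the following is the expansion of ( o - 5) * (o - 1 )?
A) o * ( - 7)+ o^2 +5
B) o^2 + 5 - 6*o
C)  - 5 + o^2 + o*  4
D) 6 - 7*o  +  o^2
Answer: B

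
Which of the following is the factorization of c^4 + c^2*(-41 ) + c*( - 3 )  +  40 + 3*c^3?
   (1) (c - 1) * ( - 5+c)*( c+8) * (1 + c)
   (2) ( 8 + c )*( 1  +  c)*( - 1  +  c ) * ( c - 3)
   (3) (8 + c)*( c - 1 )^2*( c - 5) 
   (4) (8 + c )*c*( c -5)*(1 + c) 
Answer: 1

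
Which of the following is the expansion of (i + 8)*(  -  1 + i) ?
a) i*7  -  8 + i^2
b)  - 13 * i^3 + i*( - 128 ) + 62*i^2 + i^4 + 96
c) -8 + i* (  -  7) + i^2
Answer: a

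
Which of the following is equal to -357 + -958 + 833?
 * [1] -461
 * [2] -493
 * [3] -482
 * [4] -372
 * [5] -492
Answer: 3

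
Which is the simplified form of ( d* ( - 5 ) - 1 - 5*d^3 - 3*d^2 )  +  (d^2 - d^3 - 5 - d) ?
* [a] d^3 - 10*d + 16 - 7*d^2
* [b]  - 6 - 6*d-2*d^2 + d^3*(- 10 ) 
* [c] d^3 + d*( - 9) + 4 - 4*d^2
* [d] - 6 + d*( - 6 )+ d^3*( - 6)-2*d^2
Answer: d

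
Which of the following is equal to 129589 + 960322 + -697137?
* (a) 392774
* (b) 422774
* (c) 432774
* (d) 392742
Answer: a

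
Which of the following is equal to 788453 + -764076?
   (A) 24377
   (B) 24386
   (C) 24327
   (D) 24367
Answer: A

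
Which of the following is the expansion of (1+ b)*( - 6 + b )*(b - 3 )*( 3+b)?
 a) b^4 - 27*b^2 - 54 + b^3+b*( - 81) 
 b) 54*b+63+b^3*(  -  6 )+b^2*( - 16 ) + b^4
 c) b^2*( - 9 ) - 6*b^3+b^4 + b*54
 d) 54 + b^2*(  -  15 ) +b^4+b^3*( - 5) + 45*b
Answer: d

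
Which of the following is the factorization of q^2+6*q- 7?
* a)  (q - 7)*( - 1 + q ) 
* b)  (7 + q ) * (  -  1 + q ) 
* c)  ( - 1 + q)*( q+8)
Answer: b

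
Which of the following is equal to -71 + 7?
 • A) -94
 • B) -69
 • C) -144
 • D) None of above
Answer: D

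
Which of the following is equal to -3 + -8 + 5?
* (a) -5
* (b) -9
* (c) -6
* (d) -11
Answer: c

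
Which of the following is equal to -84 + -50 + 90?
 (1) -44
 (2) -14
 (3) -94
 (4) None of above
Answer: 1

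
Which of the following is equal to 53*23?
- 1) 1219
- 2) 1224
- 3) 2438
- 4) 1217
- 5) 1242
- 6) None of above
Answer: 1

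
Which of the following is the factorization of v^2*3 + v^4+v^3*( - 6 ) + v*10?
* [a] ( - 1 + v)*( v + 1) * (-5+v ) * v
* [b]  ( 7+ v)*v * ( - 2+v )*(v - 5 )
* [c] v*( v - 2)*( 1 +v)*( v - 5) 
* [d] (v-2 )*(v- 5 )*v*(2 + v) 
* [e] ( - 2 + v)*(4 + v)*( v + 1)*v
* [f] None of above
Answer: c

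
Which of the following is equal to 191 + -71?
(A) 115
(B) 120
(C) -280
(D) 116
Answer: B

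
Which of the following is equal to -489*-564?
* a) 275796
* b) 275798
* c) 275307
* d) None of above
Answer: a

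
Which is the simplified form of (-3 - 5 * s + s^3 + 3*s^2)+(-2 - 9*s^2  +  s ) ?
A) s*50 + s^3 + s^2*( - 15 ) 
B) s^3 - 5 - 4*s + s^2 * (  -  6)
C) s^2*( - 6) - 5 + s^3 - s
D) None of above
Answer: B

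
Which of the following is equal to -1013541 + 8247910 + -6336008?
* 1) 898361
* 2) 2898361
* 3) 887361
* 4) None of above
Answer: 1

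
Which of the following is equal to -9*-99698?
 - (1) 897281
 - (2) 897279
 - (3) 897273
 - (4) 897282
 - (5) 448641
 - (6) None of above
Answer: 4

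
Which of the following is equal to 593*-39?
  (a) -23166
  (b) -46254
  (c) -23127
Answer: c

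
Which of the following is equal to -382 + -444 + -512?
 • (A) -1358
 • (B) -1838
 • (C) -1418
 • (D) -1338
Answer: D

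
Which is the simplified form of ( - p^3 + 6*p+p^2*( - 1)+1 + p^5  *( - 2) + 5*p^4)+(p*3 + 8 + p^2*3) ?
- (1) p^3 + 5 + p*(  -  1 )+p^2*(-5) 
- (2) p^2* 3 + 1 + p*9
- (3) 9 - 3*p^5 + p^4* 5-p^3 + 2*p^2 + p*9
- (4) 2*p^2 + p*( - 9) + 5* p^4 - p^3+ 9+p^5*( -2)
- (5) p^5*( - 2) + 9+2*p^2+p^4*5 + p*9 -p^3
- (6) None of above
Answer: 5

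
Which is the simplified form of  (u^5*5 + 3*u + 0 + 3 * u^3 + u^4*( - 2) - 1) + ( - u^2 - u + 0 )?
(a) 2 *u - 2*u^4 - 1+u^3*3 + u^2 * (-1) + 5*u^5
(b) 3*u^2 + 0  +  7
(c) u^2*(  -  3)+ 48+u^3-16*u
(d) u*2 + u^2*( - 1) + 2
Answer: a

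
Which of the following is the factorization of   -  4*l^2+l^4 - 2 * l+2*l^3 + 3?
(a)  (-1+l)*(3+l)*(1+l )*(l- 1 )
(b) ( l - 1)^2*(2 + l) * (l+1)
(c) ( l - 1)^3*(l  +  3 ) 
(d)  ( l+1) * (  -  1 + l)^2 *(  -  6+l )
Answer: a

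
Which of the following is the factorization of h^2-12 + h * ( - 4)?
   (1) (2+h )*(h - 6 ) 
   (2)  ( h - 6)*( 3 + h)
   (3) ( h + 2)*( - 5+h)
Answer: 1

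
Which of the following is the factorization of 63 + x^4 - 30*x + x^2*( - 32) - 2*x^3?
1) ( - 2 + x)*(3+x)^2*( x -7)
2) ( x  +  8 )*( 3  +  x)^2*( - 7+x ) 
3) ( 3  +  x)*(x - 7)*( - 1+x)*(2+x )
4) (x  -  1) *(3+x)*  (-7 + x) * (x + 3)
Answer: 4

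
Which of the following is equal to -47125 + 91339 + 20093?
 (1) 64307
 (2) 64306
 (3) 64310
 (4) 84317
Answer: 1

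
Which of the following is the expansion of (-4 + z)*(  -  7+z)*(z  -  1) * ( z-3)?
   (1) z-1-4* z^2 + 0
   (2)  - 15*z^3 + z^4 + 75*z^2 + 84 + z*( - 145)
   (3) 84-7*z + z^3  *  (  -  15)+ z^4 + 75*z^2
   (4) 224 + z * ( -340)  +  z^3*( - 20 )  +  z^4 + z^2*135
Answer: 2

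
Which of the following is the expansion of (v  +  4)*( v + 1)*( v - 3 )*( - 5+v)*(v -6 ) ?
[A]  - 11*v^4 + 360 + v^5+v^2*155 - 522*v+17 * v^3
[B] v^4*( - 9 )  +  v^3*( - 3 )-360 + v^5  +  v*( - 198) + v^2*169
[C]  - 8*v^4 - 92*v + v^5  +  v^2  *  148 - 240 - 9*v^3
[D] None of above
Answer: B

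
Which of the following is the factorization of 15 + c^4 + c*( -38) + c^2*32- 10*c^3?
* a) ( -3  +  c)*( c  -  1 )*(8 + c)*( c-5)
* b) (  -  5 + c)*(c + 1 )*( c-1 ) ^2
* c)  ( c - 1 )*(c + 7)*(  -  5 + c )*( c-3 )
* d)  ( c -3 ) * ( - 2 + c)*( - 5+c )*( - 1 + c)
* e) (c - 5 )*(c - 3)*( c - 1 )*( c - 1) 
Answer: e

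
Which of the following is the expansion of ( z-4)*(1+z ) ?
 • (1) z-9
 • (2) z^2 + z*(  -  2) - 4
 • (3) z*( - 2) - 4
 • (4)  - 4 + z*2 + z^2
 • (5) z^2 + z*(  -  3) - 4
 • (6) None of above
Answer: 5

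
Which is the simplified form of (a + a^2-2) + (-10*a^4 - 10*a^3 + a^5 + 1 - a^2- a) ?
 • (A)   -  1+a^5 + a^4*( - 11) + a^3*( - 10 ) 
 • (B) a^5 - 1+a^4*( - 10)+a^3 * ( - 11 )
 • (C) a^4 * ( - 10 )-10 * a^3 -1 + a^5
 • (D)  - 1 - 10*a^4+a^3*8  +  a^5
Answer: C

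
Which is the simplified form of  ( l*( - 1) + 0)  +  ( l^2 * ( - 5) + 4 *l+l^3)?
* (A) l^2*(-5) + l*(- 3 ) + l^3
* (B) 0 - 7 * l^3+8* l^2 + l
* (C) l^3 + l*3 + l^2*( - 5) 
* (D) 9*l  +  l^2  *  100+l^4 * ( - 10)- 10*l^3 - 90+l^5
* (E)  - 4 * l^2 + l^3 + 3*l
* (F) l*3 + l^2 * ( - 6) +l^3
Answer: C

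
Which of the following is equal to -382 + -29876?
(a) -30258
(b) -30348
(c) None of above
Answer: a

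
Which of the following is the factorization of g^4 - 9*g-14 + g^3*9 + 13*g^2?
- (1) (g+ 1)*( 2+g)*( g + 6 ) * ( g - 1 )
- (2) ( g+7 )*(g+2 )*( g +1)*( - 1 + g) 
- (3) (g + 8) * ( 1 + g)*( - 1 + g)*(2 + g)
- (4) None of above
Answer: 2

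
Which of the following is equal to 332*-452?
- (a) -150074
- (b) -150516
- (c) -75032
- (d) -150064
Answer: d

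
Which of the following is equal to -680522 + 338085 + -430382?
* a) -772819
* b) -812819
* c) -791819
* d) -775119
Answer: a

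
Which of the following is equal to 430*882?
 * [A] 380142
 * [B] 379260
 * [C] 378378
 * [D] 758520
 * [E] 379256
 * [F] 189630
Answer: B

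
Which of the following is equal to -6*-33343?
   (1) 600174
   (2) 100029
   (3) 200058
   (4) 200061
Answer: 3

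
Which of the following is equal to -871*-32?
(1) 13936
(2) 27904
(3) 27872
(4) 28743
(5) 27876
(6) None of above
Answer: 3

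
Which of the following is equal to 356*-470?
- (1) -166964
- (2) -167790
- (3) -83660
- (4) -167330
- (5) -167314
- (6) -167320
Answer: 6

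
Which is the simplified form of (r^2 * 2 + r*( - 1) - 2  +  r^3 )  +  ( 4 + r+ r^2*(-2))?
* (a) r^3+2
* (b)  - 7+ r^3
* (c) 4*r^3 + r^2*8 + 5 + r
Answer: a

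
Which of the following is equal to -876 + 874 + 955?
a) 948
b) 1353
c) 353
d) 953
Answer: d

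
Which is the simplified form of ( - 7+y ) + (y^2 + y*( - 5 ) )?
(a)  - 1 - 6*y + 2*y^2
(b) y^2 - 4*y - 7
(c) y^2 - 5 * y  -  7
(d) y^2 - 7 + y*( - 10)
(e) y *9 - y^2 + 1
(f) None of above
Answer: b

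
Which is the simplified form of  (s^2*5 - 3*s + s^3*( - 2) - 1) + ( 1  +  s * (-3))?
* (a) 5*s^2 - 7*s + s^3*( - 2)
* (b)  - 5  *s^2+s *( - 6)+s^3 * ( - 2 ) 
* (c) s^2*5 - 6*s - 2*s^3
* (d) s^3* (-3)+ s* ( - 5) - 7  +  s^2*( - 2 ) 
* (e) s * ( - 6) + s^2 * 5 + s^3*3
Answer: c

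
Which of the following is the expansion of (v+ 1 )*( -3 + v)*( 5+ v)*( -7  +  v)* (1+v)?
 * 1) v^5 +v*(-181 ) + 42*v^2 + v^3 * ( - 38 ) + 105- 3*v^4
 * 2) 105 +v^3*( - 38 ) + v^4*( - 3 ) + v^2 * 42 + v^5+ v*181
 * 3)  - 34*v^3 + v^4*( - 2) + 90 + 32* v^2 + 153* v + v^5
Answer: 2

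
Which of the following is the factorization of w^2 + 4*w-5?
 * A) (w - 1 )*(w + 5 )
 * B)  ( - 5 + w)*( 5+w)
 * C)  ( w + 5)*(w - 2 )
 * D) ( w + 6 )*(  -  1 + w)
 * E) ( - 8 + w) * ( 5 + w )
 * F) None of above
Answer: A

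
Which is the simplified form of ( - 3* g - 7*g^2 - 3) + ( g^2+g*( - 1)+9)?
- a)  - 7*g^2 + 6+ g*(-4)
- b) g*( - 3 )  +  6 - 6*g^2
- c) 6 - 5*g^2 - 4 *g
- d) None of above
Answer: d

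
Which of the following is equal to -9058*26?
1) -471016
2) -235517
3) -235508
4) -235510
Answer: 3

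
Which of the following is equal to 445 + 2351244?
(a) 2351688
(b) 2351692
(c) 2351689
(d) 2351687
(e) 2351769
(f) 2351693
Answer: c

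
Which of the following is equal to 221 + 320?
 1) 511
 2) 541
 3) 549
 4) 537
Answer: 2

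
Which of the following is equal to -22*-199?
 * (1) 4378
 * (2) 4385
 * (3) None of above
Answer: 1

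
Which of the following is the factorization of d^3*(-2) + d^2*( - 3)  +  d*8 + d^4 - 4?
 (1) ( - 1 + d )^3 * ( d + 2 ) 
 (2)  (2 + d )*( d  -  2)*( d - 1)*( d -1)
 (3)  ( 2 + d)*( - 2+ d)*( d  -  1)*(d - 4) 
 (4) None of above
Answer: 2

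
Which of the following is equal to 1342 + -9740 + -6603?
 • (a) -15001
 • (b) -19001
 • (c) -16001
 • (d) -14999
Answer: a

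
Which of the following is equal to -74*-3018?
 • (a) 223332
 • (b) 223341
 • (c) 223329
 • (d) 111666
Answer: a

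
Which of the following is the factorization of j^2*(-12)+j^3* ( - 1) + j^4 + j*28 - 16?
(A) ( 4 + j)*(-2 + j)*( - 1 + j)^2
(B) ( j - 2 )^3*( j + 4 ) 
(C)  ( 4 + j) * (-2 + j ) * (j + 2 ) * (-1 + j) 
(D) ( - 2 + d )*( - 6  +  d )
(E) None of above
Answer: E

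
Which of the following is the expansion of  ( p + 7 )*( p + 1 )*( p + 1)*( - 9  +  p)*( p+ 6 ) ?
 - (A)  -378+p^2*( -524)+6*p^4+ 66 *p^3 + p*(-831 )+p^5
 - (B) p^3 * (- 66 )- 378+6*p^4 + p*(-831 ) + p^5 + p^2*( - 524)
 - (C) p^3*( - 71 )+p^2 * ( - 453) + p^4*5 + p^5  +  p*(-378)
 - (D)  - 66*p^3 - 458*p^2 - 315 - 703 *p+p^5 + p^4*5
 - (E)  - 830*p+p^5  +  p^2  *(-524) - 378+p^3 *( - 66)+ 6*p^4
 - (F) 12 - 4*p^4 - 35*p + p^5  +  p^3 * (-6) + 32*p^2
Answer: B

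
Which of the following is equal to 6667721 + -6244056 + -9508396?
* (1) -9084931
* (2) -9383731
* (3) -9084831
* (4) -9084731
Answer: 4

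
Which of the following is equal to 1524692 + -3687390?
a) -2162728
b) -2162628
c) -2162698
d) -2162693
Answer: c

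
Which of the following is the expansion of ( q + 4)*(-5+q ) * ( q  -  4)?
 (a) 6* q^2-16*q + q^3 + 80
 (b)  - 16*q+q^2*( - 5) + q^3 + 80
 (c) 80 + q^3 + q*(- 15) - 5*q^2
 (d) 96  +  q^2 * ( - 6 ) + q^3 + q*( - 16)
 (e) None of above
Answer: b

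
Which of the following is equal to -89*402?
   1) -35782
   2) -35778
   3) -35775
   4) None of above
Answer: 2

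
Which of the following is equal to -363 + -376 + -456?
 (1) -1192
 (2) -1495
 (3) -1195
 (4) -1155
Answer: 3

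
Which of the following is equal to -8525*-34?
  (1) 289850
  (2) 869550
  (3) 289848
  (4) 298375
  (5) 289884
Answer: 1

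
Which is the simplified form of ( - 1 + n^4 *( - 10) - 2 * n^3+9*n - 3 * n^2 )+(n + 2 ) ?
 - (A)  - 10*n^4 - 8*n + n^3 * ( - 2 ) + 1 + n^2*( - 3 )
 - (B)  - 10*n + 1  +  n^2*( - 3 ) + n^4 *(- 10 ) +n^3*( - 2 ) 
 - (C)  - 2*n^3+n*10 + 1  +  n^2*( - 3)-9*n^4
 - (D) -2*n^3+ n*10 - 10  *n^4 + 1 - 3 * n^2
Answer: D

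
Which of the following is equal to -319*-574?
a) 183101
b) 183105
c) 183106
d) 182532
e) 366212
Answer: c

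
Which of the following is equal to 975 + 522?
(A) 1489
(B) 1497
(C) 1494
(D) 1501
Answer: B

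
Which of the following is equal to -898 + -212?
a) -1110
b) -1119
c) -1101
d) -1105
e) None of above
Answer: a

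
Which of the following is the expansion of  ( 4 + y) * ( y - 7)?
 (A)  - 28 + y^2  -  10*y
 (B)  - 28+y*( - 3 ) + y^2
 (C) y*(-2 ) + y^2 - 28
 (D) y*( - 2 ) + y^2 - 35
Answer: B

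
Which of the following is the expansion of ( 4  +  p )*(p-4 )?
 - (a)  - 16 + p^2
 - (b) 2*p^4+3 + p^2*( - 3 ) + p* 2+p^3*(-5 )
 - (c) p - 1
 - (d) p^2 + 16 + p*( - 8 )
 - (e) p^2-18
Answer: a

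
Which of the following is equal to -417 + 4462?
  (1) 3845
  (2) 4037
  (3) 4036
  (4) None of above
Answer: 4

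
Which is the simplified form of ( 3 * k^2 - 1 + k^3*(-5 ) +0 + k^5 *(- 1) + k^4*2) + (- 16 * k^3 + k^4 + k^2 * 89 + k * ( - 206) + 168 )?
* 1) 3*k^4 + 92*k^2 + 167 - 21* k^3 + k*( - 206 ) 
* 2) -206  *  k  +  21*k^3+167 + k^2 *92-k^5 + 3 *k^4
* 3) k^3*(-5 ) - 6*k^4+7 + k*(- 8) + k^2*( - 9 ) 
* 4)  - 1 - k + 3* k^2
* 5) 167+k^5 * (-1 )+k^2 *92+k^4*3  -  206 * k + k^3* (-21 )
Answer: 5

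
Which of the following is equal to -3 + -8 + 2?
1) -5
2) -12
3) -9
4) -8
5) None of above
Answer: 3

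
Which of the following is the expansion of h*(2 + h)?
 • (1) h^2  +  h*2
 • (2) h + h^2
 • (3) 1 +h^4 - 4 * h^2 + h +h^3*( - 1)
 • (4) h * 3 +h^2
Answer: 1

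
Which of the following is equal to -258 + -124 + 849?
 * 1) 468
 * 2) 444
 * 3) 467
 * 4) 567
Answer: 3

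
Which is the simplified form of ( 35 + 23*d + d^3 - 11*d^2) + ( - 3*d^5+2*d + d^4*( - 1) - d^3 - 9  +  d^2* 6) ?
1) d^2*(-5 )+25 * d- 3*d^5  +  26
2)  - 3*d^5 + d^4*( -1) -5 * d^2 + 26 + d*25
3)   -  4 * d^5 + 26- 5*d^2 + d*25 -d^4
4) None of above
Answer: 2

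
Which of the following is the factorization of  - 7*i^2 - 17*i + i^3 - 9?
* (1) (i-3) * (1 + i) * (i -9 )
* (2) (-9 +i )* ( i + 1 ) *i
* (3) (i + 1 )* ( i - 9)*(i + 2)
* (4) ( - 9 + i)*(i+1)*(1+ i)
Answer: 4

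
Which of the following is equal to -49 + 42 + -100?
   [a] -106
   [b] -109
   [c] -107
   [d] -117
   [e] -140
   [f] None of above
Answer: c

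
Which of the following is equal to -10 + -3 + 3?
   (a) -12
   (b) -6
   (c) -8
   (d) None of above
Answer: d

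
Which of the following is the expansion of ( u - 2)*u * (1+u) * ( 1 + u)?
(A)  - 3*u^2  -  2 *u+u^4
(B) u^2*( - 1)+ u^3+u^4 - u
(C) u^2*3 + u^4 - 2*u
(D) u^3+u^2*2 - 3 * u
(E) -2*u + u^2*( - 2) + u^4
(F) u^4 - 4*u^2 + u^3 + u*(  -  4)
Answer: A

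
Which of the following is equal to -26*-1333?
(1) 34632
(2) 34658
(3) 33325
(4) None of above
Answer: 2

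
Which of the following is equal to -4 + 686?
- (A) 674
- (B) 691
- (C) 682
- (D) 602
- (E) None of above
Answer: C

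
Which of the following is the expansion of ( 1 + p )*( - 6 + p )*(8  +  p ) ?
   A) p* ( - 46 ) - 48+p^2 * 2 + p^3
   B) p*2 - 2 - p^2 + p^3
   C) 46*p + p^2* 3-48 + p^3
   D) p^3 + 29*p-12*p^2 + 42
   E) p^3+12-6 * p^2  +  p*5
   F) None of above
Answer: F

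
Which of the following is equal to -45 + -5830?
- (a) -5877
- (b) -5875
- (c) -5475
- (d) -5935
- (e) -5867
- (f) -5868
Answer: b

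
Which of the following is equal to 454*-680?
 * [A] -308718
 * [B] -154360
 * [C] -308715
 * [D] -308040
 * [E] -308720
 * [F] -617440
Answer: E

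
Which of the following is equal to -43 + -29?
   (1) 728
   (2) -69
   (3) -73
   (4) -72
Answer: 4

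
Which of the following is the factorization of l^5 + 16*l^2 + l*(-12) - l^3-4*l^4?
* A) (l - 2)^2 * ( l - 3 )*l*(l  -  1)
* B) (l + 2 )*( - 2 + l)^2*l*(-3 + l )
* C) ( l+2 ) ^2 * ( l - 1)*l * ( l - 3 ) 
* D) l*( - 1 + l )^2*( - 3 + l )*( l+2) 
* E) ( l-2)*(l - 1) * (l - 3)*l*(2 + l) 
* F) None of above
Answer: E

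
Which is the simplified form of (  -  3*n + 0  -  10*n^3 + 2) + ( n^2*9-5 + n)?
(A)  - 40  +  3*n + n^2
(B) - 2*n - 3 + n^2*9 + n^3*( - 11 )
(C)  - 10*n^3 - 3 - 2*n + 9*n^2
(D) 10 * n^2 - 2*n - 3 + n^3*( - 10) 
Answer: C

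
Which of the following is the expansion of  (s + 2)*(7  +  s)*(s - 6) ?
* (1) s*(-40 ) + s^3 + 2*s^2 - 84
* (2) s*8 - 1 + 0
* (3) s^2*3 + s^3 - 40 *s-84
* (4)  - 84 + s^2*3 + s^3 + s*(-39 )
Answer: 3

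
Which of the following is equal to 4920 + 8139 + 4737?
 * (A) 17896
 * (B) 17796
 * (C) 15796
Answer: B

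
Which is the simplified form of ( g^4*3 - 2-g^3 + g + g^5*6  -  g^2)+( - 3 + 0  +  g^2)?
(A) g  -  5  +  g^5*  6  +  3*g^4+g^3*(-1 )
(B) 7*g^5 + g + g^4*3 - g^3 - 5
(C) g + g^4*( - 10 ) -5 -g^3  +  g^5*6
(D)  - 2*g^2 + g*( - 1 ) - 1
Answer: A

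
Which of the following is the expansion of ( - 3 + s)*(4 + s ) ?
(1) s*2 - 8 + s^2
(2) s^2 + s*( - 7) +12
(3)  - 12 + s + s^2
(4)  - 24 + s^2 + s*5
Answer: 3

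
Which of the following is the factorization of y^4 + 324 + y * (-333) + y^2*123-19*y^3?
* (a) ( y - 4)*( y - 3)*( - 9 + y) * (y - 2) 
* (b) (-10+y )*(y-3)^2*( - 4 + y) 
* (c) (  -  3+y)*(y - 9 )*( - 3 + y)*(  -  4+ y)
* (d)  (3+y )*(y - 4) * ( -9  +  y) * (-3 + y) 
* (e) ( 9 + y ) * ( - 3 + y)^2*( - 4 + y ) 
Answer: c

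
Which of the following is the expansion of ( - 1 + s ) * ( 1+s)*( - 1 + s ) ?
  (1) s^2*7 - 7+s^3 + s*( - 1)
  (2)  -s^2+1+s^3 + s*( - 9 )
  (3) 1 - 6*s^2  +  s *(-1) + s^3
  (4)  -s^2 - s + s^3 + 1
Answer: 4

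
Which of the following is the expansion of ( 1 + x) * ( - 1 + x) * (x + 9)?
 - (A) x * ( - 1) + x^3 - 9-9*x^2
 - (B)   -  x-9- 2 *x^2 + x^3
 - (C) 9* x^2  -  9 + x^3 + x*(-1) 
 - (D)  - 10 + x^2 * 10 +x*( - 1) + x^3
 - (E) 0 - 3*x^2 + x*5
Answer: C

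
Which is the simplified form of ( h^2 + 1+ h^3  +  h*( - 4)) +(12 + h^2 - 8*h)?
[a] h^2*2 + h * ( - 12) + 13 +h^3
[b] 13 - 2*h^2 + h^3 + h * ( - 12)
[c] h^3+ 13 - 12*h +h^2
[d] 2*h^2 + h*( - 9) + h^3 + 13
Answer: a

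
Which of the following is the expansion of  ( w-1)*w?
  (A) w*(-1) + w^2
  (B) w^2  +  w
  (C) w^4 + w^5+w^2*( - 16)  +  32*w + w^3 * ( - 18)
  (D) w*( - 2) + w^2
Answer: A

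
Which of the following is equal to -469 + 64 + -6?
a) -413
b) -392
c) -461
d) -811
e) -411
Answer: e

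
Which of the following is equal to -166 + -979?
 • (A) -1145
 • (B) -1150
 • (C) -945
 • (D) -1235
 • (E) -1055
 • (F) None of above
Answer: A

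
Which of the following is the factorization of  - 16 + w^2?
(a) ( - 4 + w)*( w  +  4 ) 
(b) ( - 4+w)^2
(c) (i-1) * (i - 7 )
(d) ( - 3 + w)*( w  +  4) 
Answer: a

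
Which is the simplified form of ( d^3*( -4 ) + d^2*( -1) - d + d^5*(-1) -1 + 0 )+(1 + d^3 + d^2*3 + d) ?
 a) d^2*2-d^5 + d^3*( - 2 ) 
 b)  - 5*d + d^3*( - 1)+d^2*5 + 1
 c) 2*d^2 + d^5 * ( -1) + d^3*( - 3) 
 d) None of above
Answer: c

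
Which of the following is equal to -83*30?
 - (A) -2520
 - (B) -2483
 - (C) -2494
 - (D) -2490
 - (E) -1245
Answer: D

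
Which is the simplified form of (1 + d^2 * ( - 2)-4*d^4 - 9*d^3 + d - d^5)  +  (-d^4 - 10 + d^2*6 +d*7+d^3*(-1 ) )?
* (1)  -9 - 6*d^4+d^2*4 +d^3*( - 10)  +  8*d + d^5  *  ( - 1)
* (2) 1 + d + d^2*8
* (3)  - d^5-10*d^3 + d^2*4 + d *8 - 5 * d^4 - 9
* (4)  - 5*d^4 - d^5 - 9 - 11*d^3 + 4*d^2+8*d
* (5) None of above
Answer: 3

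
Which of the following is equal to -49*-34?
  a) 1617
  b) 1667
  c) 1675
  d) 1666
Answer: d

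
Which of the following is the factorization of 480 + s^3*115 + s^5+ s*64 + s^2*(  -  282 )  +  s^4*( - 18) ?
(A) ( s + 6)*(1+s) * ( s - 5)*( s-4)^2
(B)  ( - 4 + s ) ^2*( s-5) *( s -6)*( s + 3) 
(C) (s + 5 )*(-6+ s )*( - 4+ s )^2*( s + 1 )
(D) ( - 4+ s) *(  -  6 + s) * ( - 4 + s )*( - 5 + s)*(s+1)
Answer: D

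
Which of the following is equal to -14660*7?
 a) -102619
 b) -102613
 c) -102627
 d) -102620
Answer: d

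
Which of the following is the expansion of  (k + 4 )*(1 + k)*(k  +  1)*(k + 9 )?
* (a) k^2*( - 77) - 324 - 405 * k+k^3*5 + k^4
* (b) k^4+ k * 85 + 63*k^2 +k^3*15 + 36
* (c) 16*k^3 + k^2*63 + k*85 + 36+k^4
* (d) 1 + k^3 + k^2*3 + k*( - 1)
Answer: b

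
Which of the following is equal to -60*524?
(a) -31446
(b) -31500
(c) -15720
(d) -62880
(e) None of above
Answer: e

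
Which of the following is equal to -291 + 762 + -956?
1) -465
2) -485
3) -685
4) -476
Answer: 2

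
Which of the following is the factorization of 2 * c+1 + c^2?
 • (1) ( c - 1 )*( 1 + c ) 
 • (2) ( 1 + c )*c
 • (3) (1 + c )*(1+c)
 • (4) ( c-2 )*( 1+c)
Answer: 3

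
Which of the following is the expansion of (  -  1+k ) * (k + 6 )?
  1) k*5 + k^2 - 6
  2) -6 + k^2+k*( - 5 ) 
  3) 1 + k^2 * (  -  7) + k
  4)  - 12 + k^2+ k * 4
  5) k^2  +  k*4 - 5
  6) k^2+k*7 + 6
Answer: 1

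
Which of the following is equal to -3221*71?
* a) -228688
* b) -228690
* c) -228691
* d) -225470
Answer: c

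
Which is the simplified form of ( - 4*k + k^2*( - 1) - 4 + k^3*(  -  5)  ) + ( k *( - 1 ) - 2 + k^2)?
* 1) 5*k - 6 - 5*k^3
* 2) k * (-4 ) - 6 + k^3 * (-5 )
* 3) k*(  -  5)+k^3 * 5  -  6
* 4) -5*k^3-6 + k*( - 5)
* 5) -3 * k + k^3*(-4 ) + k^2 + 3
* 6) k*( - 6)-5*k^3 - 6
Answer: 4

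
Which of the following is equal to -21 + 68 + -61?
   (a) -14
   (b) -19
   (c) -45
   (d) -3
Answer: a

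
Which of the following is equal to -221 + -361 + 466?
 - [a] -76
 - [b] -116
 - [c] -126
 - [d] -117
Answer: b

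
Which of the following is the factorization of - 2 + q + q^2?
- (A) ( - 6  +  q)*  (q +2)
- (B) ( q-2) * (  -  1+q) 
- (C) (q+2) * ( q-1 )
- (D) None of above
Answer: C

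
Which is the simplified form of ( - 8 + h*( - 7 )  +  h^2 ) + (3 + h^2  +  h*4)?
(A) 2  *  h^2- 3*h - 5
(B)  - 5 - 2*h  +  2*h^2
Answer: A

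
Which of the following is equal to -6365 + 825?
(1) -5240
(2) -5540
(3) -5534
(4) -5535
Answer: 2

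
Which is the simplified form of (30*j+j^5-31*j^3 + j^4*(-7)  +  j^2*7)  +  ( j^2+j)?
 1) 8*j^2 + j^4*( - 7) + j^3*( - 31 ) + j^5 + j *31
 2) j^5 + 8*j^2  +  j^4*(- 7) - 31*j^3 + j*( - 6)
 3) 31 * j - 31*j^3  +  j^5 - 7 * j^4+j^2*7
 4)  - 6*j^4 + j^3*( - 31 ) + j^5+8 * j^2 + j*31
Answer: 1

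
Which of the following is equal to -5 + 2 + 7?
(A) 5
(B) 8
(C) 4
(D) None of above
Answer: C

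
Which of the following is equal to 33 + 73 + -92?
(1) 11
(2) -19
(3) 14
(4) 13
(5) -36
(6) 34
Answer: 3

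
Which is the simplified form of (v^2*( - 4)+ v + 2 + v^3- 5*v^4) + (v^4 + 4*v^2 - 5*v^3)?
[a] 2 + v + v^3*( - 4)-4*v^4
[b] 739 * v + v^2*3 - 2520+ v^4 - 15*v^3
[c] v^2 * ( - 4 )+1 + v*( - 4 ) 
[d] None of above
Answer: a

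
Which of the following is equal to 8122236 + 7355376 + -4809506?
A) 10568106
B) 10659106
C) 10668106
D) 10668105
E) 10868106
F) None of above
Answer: C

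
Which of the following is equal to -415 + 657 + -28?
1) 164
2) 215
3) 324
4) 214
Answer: 4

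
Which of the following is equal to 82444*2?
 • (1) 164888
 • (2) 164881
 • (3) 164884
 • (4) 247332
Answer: 1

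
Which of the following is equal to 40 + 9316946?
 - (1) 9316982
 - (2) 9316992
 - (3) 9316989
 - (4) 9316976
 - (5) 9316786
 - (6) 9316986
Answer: 6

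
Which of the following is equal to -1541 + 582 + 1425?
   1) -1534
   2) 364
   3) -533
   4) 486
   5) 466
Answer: 5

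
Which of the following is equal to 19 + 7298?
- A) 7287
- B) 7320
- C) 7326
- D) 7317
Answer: D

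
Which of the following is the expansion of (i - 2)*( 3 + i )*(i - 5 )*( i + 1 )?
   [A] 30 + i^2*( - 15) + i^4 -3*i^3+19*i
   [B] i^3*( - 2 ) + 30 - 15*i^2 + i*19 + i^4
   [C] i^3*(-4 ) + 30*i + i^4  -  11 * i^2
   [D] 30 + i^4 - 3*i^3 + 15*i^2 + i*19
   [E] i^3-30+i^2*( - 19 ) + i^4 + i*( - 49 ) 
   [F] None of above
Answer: A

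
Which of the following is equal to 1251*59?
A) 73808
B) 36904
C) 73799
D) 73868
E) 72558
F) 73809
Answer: F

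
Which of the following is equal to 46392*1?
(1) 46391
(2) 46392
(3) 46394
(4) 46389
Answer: 2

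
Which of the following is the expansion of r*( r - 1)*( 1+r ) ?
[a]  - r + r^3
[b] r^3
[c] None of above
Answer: a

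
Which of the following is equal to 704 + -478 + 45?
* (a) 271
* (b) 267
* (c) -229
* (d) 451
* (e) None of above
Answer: a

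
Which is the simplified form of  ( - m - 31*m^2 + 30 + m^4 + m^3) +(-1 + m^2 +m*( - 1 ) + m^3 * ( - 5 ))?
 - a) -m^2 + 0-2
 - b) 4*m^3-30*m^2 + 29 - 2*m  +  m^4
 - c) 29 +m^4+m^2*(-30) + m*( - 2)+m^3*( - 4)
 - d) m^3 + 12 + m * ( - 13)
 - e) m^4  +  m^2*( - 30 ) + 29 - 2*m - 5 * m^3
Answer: c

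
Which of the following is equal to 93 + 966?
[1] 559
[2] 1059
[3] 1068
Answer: 2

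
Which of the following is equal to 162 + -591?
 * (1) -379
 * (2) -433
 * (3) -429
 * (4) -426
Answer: 3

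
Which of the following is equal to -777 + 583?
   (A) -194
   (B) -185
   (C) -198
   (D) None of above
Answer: A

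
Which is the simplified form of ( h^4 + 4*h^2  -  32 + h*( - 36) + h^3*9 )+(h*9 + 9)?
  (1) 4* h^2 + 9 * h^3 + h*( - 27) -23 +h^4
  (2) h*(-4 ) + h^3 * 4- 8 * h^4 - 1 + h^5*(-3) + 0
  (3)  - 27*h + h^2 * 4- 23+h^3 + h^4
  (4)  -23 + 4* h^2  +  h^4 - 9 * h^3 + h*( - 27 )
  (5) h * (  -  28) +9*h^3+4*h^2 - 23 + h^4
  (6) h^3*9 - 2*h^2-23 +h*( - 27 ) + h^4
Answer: 1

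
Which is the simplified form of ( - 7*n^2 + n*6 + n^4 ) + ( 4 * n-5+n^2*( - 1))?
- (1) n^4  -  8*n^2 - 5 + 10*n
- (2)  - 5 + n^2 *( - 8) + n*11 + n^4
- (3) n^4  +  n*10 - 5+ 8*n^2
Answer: 1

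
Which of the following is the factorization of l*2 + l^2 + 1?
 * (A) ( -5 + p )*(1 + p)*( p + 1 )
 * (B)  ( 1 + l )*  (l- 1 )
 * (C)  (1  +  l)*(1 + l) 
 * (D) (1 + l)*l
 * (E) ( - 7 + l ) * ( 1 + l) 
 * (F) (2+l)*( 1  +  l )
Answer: C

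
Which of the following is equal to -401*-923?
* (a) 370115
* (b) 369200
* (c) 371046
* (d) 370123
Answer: d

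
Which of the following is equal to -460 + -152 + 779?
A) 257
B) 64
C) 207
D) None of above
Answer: D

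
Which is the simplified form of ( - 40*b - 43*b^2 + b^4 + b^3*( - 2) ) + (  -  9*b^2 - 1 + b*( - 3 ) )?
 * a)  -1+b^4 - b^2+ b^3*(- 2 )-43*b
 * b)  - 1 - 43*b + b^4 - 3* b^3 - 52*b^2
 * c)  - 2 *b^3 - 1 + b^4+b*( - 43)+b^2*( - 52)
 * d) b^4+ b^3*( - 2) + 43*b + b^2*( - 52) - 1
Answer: c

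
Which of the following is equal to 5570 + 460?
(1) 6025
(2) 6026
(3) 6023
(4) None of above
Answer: 4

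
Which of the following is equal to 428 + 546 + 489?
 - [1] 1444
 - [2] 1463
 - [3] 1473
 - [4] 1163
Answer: 2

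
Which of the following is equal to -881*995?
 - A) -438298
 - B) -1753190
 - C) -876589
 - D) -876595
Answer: D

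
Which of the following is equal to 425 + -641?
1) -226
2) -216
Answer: 2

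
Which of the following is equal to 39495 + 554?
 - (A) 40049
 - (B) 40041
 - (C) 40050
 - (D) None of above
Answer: A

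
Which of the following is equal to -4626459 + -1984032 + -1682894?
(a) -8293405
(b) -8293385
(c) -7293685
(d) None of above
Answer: b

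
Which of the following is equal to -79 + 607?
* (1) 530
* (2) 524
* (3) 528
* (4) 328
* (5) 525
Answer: 3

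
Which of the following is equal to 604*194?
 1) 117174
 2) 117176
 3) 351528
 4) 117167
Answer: 2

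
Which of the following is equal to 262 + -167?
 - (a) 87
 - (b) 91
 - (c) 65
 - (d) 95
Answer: d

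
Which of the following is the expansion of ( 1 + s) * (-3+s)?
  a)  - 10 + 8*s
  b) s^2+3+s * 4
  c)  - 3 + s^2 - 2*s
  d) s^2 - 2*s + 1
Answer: c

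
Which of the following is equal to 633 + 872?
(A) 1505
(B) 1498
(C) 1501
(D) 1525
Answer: A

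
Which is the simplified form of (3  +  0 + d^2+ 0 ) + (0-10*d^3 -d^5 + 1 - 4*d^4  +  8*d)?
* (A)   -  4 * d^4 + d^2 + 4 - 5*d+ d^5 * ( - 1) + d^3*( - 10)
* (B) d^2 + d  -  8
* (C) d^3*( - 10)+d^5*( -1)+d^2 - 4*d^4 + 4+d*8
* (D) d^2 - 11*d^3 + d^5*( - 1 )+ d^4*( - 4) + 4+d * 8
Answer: C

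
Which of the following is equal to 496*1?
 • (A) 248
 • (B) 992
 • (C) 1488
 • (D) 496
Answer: D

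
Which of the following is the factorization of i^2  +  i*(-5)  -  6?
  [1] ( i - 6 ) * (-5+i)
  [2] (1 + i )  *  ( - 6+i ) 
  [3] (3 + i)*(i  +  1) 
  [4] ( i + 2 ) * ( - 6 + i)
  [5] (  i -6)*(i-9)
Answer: 2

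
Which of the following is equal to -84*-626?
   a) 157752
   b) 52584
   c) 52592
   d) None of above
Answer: b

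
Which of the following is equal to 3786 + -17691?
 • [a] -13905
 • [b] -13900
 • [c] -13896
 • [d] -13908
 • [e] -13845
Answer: a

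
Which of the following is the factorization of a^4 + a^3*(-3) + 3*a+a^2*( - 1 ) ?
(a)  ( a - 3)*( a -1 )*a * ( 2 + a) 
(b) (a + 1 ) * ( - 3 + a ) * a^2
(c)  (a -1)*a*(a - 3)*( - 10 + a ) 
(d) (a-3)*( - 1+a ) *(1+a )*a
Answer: d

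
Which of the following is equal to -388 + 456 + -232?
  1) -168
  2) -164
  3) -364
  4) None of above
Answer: 2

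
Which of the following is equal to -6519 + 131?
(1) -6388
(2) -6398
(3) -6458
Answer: 1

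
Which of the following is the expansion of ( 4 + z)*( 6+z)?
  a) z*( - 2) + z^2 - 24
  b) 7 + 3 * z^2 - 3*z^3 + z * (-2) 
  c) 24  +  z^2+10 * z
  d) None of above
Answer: c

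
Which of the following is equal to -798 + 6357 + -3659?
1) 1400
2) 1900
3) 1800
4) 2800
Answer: 2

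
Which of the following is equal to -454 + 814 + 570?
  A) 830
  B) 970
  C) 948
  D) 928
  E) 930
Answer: E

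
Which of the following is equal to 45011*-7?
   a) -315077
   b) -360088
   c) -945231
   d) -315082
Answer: a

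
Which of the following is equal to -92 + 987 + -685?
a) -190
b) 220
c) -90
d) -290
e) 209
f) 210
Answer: f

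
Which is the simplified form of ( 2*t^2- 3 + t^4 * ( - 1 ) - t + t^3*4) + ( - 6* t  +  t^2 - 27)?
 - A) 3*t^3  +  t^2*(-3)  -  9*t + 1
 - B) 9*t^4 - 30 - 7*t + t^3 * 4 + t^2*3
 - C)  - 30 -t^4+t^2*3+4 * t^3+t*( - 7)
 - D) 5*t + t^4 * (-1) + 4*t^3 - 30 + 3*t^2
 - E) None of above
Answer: C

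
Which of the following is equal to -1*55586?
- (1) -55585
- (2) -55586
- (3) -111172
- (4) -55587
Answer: 2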